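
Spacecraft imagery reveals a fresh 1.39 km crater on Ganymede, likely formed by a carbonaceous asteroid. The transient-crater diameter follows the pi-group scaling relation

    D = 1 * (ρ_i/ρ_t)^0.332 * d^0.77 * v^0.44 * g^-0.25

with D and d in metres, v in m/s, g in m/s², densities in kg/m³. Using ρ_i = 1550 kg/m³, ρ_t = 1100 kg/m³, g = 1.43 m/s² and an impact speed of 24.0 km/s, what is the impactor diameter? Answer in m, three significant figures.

Rearranging for d: d = [D / (1 · (1550/1100)^0.332 · 24000^0.44 · 1.43^-0.25)]^(1/0.77).
D = 1390 m.
(1550/1100)^0.332 = 1.121
24000^0.44 = 84.58
1.43^-0.25 = 0.9145
Denominator = 1 × 1.121 × 84.58 × 0.9145 = 86.71
D / 86.71 = 1390 / 86.71 = 16.03
d = 16.03^(1/0.77) = 16.03^1.2987 = 36.72 m

d ≈ 36.7 m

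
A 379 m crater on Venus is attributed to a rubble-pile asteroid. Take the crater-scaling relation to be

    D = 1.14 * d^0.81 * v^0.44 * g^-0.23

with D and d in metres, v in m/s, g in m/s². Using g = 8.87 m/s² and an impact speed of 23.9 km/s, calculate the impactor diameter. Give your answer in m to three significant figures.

Rearranging for d: d = [D / (1.14 · 23900^0.44 · 8.87^-0.23)]^(1/0.81).
23900^0.44 = 84.43
8.87^-0.23 = 0.6053
Denominator = 1.14 × 84.43 × 0.6053 = 58.26
D / 58.26 = 379 / 58.26 = 6.505
d = 6.505^(1/0.81) = 6.505^1.2346 = 10.09 m

d ≈ 10.1 m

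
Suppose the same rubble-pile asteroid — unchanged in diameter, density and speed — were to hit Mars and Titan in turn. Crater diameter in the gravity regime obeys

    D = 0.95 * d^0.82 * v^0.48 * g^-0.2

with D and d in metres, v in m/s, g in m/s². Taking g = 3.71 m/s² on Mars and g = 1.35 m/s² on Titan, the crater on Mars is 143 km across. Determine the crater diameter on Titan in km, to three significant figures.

All impactor-dependent factors cancel in the ratio, leaving D_Titan/D_Mars = (g_Titan/g_Mars)^-0.2.
(1.35/3.71)^-0.2 = 0.3639^-0.2 = 1.224
D_Titan = 1.224 × 143 km = 175 km

D ≈ 175 km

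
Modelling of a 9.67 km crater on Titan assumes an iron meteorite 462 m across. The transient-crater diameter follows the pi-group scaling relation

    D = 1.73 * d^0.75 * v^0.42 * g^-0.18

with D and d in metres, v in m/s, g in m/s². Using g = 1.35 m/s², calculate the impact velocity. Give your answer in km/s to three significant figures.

v ≈ 16.6 km/s

Rearranging for v: v = [D / (1.73 · 462^0.75 · 1.35^-0.18)]^(1/0.42).
D = 9670 m.
462^0.75 = 99.65
1.35^-0.18 = 0.9474
Denominator = 1.73 × 99.65 × 0.9474 = 163.3
D / 163.3 = 9670 / 163.3 = 59.22
v = 59.22^(1/0.42) = 59.22^2.381 = 16605 m/s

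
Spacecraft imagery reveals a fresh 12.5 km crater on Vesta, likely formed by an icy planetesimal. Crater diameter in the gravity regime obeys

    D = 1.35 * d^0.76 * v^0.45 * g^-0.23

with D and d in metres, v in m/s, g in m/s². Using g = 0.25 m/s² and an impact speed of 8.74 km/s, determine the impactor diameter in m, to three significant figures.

d ≈ 505 m

Rearranging for d: d = [D / (1.35 · 8740^0.45 · 0.25^-0.23)]^(1/0.76).
D = 12500 m.
8740^0.45 = 59.39
0.25^-0.23 = 1.376
Denominator = 1.35 × 59.39 × 1.376 = 110.3
D / 110.3 = 12500 / 110.3 = 113.3
d = 113.3^(1/0.76) = 113.3^1.3158 = 504.6 m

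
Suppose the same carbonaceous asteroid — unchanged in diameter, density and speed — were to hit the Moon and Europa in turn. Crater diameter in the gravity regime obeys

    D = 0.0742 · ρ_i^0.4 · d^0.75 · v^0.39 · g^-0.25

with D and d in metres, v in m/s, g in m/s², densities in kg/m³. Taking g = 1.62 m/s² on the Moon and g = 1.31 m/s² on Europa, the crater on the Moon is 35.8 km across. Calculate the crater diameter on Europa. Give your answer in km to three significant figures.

All impactor-dependent factors cancel in the ratio, leaving D_Europa/D_Moon = (g_Europa/g_Moon)^-0.25.
(1.31/1.62)^-0.25 = 0.8086^-0.25 = 1.055
D_Europa = 1.055 × 35.8 km = 37.8 km

D ≈ 37.8 km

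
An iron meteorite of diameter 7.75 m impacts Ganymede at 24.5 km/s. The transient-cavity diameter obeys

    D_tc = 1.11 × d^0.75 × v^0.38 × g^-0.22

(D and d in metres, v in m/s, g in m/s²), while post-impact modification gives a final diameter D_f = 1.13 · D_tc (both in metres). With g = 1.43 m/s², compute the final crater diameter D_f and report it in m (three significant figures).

D_f ≈ 251 m

v = 24500 m/s.
d^0.75 = 7.75^0.75 = 4.645
v^0.38 = 24500^0.38 = 46.55
g^-0.22 = 1.43^-0.22 = 0.9243
D_tc = 1.11 × 4.645 × 46.55 × 0.9243 = 221.8 m
D_f = 1.13 × 221.8 = 250.6 m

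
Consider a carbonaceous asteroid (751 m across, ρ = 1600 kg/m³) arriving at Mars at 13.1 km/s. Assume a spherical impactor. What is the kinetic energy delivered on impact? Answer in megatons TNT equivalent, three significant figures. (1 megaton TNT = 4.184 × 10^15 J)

E ≈ 7280 Mt TNT

v = 13100 m/s.
Mass m = (π/6) ρ d³ = (π/6) × 1600 × (751)³ = 3.548 × 10^11 kg
E = ½ m v² = 0.5 × 3.548 × 10^11 × (13100)² = 3.044 × 10^19 J
   = 3.044 × 10^19 / 4.184×10^15 = 7275 Mt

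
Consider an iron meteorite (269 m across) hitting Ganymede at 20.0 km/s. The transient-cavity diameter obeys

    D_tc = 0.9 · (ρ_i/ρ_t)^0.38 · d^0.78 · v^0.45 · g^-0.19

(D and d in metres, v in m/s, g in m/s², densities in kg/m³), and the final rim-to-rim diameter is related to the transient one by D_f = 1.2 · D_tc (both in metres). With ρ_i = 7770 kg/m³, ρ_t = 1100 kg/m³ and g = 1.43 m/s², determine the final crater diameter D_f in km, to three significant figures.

v = 20000 m/s.
(ρ_i/ρ_t)^0.38 = (7770/1100)^0.38 = 2.102
d^0.78 = 269^0.78 = 78.56
v^0.45 = 20000^0.45 = 86.19
g^-0.19 = 1.43^-0.19 = 0.9343
D_tc = 0.9 × 2.102 × 78.56 × 86.19 × 0.9343 = 11970 m
D_f = 1.2 × 11970 = 14364 m
     = 14.36 km

D_f ≈ 14.4 km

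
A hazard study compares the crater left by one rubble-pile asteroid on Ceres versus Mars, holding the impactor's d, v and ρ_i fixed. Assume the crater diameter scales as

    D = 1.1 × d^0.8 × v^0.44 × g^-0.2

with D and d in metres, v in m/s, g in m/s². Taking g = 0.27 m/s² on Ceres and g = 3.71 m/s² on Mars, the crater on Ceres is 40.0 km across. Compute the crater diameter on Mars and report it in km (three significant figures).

D ≈ 23.7 km

All impactor-dependent factors cancel in the ratio, leaving D_Mars/D_Ceres = (g_Mars/g_Ceres)^-0.2.
(3.71/0.27)^-0.2 = 13.74^-0.2 = 0.5921
D_Mars = 0.5921 × 40.0 km = 23.7 km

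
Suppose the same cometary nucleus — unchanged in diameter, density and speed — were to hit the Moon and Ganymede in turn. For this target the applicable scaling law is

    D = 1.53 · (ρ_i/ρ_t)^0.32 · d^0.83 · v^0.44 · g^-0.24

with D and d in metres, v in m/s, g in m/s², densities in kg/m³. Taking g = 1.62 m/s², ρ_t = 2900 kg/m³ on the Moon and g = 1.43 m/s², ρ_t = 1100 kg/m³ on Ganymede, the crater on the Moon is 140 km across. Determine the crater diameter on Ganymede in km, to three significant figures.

D ≈ 197 km

The impactor-only factors (d, v, ρ_i) cancel in the ratio, leaving D_Ganymede/D_Moon = (g_Ganymede/g_Moon)^-0.24 · (ρ_t,Moon/ρ_t,Ganymede)^0.32.
(1.43/1.62)^-0.24 = 0.8827^-0.24 = 1.030
(2900/1100)^0.32 = 2.636^0.32 = 1.364
Ratio = 1.030 × 1.364 = 1.405
D_Ganymede = 1.405 × 140 km = 197 km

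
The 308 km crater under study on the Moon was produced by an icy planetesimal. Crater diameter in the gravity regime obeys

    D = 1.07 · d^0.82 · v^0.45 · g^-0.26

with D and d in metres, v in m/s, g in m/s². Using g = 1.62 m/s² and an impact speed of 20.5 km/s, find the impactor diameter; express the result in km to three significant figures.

Rearranging for d: d = [D / (1.07 · 20500^0.45 · 1.62^-0.26)]^(1/0.82).
D = 308000 m.
20500^0.45 = 87.15
1.62^-0.26 = 0.8821
Denominator = 1.07 × 87.15 × 0.8821 = 82.26
D / 82.26 = 308000 / 82.26 = 3744
d = 3744^(1/0.82) = 3744^1.2195 = 22787 m

d ≈ 22.8 km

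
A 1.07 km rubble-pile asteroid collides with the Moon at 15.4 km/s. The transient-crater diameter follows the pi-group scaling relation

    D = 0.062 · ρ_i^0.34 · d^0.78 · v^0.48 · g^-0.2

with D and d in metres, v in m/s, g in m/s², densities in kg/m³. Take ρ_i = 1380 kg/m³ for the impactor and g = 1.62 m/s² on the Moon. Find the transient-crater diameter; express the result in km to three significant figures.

D ≈ 15.5 km

In SI units: d = 1070 m, v = 15400 m/s.
ρ_i^0.34 = 1380^0.34 = 11.68
d^0.78 = 1070^0.78 = 230.6
v^0.48 = 15400^0.48 = 102.3
g^-0.2 = 1.62^-0.2 = 0.9080
D = 0.062 × 11.68 × 230.6 × 102.3 × 0.9080 = 15512 m
   = 15.51 km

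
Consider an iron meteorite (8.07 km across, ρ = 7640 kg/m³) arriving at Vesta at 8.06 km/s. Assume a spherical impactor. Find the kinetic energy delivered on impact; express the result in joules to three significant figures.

E ≈ 6.83 × 10^22 J

d = 8070 m; v = 8060 m/s.
Mass m = (π/6) ρ d³ = (π/6) × 7640 × (8070)³ = 2.102 × 10^15 kg
E = ½ m v² = 0.5 × 2.102 × 10^15 × (8060)² = 6.828 × 10^22 J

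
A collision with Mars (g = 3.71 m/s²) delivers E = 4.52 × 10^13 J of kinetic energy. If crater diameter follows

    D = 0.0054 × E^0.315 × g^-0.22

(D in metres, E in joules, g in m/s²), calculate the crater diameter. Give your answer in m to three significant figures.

D ≈ 81.0 m

E^0.315 = (4.52 × 10^13)^0.315 = 2.002 × 10^4
g^-0.22 = 3.71^-0.22 = 0.7494
D = 0.0054 × 2.002 × 10^4 × 0.7494 = 81.02 m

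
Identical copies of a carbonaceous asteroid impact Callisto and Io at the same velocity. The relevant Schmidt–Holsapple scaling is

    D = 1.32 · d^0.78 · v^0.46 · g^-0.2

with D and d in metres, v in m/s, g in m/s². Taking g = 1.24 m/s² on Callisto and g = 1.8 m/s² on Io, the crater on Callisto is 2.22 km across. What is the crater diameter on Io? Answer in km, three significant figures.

D ≈ 2.06 km

All impactor-dependent factors cancel in the ratio, leaving D_Io/D_Callisto = (g_Io/g_Callisto)^-0.2.
(1.8/1.24)^-0.2 = 1.452^-0.2 = 0.9281
D_Io = 0.9281 × 2.22 km = 2.06 km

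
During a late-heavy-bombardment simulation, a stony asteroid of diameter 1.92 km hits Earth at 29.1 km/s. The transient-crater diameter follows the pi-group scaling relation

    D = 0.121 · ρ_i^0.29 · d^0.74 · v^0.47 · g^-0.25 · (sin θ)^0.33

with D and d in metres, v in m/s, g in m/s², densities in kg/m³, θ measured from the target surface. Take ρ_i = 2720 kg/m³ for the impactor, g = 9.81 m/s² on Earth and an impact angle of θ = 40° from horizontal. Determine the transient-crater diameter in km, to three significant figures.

In SI units: d = 1920 m, v = 29100 m/s.
ρ_i^0.29 = 2720^0.29 = 9.909
d^0.74 = 1920^0.74 = 268.9
v^0.47 = 29100^0.47 = 125.3
g^-0.25 = 9.81^-0.25 = 0.5650
(sin 40°)^0.33 = 0.6428^0.33 = 0.8643
D = 0.121 × 9.909 × 268.9 × 125.3 × 0.5650 × 0.8643 = 19727 m
   = 19.73 km

D ≈ 19.7 km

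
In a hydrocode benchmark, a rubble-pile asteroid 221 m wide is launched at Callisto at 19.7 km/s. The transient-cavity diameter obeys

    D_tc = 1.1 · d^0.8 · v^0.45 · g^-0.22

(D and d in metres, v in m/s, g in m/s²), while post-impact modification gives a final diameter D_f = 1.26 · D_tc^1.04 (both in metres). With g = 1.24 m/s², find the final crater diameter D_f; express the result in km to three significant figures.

v = 19700 m/s.
d^0.8 = 221^0.8 = 75.08
v^0.45 = 19700^0.45 = 85.61
g^-0.22 = 1.24^-0.22 = 0.9538
D_tc = 1.1 × 75.08 × 85.61 × 0.9538 = 6744 m
D_f = 1.26 × (6744)^1.04 = 12091 m
     = 12.09 km

D_f ≈ 12.1 km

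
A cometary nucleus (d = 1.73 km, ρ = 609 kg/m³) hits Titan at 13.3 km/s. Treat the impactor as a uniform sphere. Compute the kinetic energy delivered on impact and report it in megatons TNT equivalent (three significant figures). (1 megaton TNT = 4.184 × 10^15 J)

d = 1730 m; v = 13300 m/s.
Mass m = (π/6) ρ d³ = (π/6) × 609 × (1730)³ = 1.651 × 10^12 kg
E = ½ m v² = 0.5 × 1.651 × 10^12 × (13300)² = 1.460 × 10^20 J
   = 1.460 × 10^20 / 4.184×10^15 = 34895 Mt

E ≈ 34900 Mt TNT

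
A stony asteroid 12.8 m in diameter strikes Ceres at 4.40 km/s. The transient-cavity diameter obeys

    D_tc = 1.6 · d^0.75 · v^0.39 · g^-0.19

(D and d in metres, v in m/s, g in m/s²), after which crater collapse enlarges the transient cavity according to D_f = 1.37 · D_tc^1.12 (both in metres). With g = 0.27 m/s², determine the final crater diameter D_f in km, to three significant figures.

D_f ≈ 1.02 km

v = 4400 m/s.
d^0.75 = 12.8^0.75 = 6.767
v^0.39 = 4400^0.39 = 26.36
g^-0.19 = 0.27^-0.19 = 1.282
D_tc = 1.6 × 6.767 × 26.36 × 1.282 = 365.9 m
D_f = 1.37 × (365.9)^1.12 = 1018 m
     = 1.018 km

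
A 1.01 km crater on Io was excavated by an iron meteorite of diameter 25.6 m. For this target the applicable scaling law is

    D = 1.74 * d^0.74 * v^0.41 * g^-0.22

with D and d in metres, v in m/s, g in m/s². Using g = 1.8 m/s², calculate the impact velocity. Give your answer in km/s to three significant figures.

v ≈ 21.7 km/s

Rearranging for v: v = [D / (1.74 · 25.6^0.74 · 1.8^-0.22)]^(1/0.41).
D = 1010 m.
25.6^0.74 = 11.02
1.8^-0.22 = 0.8787
Denominator = 1.74 × 11.02 × 0.8787 = 16.85
D / 16.85 = 1010 / 16.85 = 59.94
v = 59.94^(1/0.41) = 59.94^2.439 = 21670 m/s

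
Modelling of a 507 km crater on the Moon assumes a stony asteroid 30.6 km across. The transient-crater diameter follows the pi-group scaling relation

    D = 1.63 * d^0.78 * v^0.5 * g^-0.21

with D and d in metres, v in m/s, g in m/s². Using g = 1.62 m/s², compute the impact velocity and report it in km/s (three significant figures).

Rearranging for v: v = [D / (1.63 · 30600^0.78 · 1.62^-0.21)]^(1/0.5).
D = 507000 m.
30600^0.78 = 3154
1.62^-0.21 = 0.9037
Denominator = 1.63 × 3154 × 0.9037 = 4646
D / 4646 = 507000 / 4646 = 109.1
v = 109.1^(1/0.5) = 109.1^2 = 11903 m/s

v ≈ 11.9 km/s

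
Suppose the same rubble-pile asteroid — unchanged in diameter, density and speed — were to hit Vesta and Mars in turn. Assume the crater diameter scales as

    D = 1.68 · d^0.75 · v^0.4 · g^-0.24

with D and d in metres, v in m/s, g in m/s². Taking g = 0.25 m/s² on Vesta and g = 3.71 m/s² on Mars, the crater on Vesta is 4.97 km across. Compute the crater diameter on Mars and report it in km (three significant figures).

All impactor-dependent factors cancel in the ratio, leaving D_Mars/D_Vesta = (g_Mars/g_Vesta)^-0.24.
(3.71/0.25)^-0.24 = 14.84^-0.24 = 0.5234
D_Mars = 0.5234 × 4.97 km = 2.60 km

D ≈ 2.60 km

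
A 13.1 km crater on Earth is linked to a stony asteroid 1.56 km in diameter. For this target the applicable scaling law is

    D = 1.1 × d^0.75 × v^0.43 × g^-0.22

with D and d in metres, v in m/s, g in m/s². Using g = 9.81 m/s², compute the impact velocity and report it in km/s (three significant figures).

v ≈ 26.1 km/s

Rearranging for v: v = [D / (1.1 · 1560^0.75 · 9.81^-0.22)]^(1/0.43).
D = 13100 m.
1560^0.75 = 248.2
9.81^-0.22 = 0.6051
Denominator = 1.1 × 248.2 × 0.6051 = 165.2
D / 165.2 = 13100 / 165.2 = 79.30
v = 79.30^(1/0.43) = 79.30^2.3256 = 26119 m/s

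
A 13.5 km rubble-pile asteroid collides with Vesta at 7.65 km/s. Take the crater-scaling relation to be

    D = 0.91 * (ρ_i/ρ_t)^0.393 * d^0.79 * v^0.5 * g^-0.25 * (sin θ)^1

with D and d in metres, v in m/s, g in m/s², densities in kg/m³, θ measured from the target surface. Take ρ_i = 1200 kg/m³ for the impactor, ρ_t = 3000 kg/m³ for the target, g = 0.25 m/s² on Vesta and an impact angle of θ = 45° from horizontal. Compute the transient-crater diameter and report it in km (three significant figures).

D ≈ 102 km

In SI units: d = 13500 m, v = 7650 m/s.
(ρ_i/ρ_t)^0.393 = (1200/3000)^0.393 = 0.6976
d^0.79 = 13500^0.79 = 1832
v^0.5 = 7650^0.5 = 87.46
g^-0.25 = 0.25^-0.25 = 1.414
(sin 45°)^1 = 0.7071^1 = 0.7071
D = 0.91 × 0.6976 × 1832 × 87.46 × 1.414 × 0.7071 = 1.017 × 10^5 m
   = 101.7 km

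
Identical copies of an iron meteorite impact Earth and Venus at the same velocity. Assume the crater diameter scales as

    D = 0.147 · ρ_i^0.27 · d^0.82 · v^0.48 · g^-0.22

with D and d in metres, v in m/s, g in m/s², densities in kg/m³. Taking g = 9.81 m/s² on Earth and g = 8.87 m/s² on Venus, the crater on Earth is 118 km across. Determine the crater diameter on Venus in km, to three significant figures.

All impactor-dependent factors cancel in the ratio, leaving D_Venus/D_Earth = (g_Venus/g_Earth)^-0.22.
(8.87/9.81)^-0.22 = 0.9042^-0.22 = 1.022
D_Venus = 1.022 × 118 km = 121 km

D ≈ 121 km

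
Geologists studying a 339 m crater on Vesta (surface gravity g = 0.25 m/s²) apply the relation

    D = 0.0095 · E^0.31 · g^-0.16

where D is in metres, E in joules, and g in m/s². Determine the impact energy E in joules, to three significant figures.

Rearranging: E = [D / (0.0095 · g^-0.16)]^(1/0.31).
g^-0.16 = 0.25^-0.16 = 1.248
D / (0.0095 × 1.248) = 339 / (0.01186) = 2.858 × 10^4
E = (2.858 × 10^4)^3.2258 = 2.368 × 10^14 J

E ≈ 2.37 × 10^14 J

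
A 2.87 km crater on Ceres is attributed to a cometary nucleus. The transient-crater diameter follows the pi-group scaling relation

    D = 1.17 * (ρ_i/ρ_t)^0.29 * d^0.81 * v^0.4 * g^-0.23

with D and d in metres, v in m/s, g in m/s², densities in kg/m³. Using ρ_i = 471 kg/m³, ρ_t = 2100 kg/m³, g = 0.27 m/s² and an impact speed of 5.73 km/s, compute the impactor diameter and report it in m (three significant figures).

d ≈ 251 m

Rearranging for d: d = [D / (1.17 · (471/2100)^0.29 · 5730^0.4 · 0.27^-0.23)]^(1/0.81).
D = 2870 m.
(471/2100)^0.29 = 0.6482
5730^0.4 = 31.86
0.27^-0.23 = 1.351
Denominator = 1.17 × 0.6482 × 31.86 × 1.351 = 32.64
D / 32.64 = 2870 / 32.64 = 87.93
d = 87.93^(1/0.81) = 87.93^1.2346 = 251.3 m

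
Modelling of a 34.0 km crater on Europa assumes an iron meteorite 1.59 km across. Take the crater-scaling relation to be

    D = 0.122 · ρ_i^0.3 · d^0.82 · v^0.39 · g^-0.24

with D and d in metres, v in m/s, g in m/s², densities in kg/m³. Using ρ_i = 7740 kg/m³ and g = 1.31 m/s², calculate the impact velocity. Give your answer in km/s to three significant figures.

Rearranging for v: v = [D / (0.122 · 7740^0.3 · 1590^0.82 · 1.31^-0.24)]^(1/0.39).
D = 34000 m.
7740^0.3 = 14.68
1590^0.82 = 421.8
1.31^-0.24 = 0.9372
Denominator = 0.122 × 14.68 × 421.8 × 0.9372 = 708.0
D / 708.0 = 34000 / 708.0 = 48.02
v = 48.02^(1/0.39) = 48.02^2.5641 = 20480 m/s

v ≈ 20.5 km/s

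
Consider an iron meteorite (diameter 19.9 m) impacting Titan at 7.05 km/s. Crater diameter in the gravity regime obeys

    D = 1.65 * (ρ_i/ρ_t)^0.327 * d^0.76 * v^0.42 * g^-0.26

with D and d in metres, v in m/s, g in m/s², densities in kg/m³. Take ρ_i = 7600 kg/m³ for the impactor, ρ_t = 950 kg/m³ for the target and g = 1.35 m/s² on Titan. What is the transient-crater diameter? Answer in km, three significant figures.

D ≈ 1.21 km

In SI units: v = 7050 m/s.
(ρ_i/ρ_t)^0.327 = (7600/950)^0.327 = 1.974
d^0.76 = 19.9^0.76 = 9.708
v^0.42 = 7050^0.42 = 41.33
g^-0.26 = 1.35^-0.26 = 0.9249
D = 1.65 × 1.974 × 9.708 × 41.33 × 0.9249 = 1209 m
   = 1.209 km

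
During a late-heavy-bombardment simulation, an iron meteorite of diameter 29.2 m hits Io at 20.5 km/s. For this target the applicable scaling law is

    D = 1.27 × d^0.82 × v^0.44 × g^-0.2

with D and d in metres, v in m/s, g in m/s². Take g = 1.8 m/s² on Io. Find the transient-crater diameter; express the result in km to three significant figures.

D ≈ 1.42 km

In SI units: v = 20500 m/s.
d^0.82 = 29.2^0.82 = 15.91
v^0.44 = 20500^0.44 = 78.92
g^-0.2 = 1.8^-0.2 = 0.8891
D = 1.27 × 15.91 × 78.92 × 0.8891 = 1418 m
   = 1.418 km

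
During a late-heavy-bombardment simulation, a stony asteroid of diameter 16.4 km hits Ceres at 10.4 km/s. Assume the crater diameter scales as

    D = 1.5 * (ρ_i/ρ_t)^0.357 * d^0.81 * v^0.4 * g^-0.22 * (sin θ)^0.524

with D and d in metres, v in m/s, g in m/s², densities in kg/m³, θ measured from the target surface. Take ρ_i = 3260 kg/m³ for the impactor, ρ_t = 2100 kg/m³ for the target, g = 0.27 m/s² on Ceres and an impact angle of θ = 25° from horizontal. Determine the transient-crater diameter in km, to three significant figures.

D ≈ 156 km

In SI units: d = 16400 m, v = 10400 m/s.
(ρ_i/ρ_t)^0.357 = (3260/2100)^0.357 = 1.170
d^0.81 = 16400^0.81 = 2594
v^0.4 = 10400^0.4 = 40.44
g^-0.22 = 0.27^-0.22 = 1.334
(sin 25°)^0.524 = 0.4226^0.524 = 0.6368
D = 1.5 × 1.170 × 2594 × 40.44 × 1.334 × 0.6368 = 1.564 × 10^5 m
   = 156.4 km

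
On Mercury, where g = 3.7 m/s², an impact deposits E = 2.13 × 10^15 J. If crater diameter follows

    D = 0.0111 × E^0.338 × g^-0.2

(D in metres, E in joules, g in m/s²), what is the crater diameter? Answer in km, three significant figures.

E^0.338 = (2.13 × 10^15)^0.338 = 1.517 × 10^5
g^-0.2 = 3.7^-0.2 = 0.7698
D = 0.0111 × 1.517 × 10^5 × 0.7698 = 1296 m
   = 1.296 km

D ≈ 1.30 km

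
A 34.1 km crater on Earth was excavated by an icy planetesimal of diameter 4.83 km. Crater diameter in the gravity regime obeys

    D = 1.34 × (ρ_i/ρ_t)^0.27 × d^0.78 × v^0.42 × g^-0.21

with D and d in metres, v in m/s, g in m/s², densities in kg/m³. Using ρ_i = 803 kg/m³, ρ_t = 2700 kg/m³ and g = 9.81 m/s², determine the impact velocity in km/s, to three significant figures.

Rearranging for v: v = [D / (1.34 · (803/2700)^0.27 · 4830^0.78 · 9.81^-0.21)]^(1/0.42).
D = 34100 m.
(803/2700)^0.27 = 0.7208
4830^0.78 = 747.3
9.81^-0.21 = 0.6191
Denominator = 1.34 × 0.7208 × 747.3 × 0.6191 = 446.9
D / 446.9 = 34100 / 446.9 = 76.30
v = 76.30^(1/0.42) = 76.30^2.381 = 30359 m/s

v ≈ 30.4 km/s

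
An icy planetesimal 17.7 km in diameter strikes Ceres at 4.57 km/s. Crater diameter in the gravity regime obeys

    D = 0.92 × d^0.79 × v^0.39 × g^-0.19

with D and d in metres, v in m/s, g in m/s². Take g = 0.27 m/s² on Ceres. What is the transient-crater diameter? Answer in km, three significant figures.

D ≈ 71.6 km

In SI units: d = 17700 m, v = 4570 m/s.
d^0.79 = 17700^0.79 = 2269
v^0.39 = 4570^0.39 = 26.75
g^-0.19 = 0.27^-0.19 = 1.282
D = 0.92 × 2269 × 26.75 × 1.282 = 71587 m
   = 71.59 km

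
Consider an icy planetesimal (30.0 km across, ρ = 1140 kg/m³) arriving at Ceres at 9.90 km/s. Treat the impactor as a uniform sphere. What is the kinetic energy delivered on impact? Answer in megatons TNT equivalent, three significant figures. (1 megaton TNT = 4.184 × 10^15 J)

E ≈ 1.89 × 10^8 Mt TNT

d = 30000 m; v = 9900 m/s.
Mass m = (π/6) ρ d³ = (π/6) × 1140 × (30000)³ = 1.612 × 10^16 kg
E = ½ m v² = 0.5 × 1.612 × 10^16 × (9900)² = 7.900 × 10^23 J
   = 7.900 × 10^23 / 4.184×10^15 = 1.888 × 10^8 Mt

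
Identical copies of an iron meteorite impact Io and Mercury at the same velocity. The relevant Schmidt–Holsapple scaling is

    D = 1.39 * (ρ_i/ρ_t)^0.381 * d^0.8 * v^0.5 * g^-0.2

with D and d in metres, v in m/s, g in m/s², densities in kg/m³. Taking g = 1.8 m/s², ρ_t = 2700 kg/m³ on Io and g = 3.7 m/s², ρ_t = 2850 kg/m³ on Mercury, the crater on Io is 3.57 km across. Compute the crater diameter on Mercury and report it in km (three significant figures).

The impactor-only factors (d, v, ρ_i) cancel in the ratio, leaving D_Mercury/D_Io = (g_Mercury/g_Io)^-0.2 · (ρ_t,Io/ρ_t,Mercury)^0.381.
(3.7/1.8)^-0.2 = 2.056^-0.2 = 0.8658
(2700/2850)^0.381 = 0.9474^0.381 = 0.9796
Ratio = 0.8658 × 0.9796 = 0.8481
D_Mercury = 0.8481 × 3.57 km = 3.03 km

D ≈ 3.03 km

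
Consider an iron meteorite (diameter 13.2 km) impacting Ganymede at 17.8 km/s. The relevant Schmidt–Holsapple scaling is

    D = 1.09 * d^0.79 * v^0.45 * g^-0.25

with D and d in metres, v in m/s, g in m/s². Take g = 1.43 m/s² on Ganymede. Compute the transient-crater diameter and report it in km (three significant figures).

In SI units: d = 13200 m, v = 17800 m/s.
d^0.79 = 13200^0.79 = 1800
v^0.45 = 17800^0.45 = 81.79
g^-0.25 = 1.43^-0.25 = 0.9145
D = 1.09 × 1800 × 81.79 × 0.9145 = 1.468 × 10^5 m
   = 146.8 km

D ≈ 147 km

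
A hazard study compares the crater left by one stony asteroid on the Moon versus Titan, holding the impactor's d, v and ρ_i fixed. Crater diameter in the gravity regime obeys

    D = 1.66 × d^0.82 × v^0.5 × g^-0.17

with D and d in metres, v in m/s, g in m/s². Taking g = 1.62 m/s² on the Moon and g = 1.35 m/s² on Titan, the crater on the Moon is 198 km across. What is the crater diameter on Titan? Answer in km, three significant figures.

D ≈ 204 km

All impactor-dependent factors cancel in the ratio, leaving D_Titan/D_Moon = (g_Titan/g_Moon)^-0.17.
(1.35/1.62)^-0.17 = 0.8333^-0.17 = 1.031
D_Titan = 1.031 × 198 km = 204 km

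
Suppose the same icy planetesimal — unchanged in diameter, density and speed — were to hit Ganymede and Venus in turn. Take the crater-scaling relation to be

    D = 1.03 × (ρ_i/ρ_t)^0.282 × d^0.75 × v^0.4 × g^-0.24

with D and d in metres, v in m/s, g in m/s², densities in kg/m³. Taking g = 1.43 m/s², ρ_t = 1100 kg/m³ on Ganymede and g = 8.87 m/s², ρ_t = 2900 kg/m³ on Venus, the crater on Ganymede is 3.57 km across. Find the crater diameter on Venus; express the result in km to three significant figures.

The impactor-only factors (d, v, ρ_i) cancel in the ratio, leaving D_Venus/D_Ganymede = (g_Venus/g_Ganymede)^-0.24 · (ρ_t,Ganymede/ρ_t,Venus)^0.282.
(8.87/1.43)^-0.24 = 6.203^-0.24 = 0.6453
(1100/2900)^0.282 = 0.3793^0.282 = 0.7608
Ratio = 0.6453 × 0.7608 = 0.4909
D_Venus = 0.4909 × 3.57 km = 1.75 km

D ≈ 1.75 km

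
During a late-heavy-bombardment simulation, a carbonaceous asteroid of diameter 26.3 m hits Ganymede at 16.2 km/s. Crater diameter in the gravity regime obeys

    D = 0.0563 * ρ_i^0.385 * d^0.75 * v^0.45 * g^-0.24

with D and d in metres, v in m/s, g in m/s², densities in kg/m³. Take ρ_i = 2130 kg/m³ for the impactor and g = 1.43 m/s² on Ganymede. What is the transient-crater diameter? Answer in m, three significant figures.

In SI units: v = 16200 m/s.
ρ_i^0.385 = 2130^0.385 = 19.12
d^0.75 = 26.3^0.75 = 11.61
v^0.45 = 16200^0.45 = 78.39
g^-0.24 = 1.43^-0.24 = 0.9177
D = 0.0563 × 19.12 × 11.61 × 78.39 × 0.9177 = 899.1 m

D ≈ 899 m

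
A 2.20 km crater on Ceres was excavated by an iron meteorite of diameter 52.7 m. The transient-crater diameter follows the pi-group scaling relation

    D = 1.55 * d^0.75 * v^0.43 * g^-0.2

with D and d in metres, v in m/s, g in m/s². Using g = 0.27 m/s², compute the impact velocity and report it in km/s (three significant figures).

v ≈ 11.6 km/s

Rearranging for v: v = [D / (1.55 · 52.7^0.75 · 0.27^-0.2)]^(1/0.43).
D = 2200 m.
52.7^0.75 = 19.56
0.27^-0.2 = 1.299
Denominator = 1.55 × 19.56 × 1.299 = 39.38
D / 39.38 = 2200 / 39.38 = 55.87
v = 55.87^(1/0.43) = 55.87^2.3256 = 11567 m/s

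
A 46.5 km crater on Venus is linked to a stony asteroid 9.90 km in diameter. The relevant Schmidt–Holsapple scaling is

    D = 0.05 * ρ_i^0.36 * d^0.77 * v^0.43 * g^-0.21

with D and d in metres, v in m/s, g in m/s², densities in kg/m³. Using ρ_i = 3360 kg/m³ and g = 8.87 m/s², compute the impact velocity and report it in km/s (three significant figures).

Rearranging for v: v = [D / (0.05 · 3360^0.36 · 9900^0.77 · 8.87^-0.21)]^(1/0.43).
D = 46500 m.
3360^0.36 = 18.60
9900^0.77 = 1193
8.87^-0.21 = 0.6323
Denominator = 0.05 × 18.60 × 1193 × 0.6323 = 701.5
D / 701.5 = 46500 / 701.5 = 66.29
v = 66.29^(1/0.43) = 66.29^2.3256 = 17217 m/s

v ≈ 17.2 km/s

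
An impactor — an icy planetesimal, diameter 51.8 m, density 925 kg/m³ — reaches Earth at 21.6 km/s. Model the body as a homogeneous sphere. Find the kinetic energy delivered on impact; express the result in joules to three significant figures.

v = 21600 m/s.
Mass m = (π/6) ρ d³ = (π/6) × 925 × (51.8)³ = 6.732 × 10^7 kg
E = ½ m v² = 0.5 × 6.732 × 10^7 × (21600)² = 1.570 × 10^16 J

E ≈ 1.57 × 10^16 J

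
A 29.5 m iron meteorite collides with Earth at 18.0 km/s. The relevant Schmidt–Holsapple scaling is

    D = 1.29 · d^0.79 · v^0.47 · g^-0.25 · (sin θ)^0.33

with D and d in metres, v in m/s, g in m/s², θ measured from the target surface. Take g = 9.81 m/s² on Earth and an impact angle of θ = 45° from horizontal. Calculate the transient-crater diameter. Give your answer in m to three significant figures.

In SI units: v = 18000 m/s.
d^0.79 = 29.5^0.79 = 14.49
v^0.47 = 18000^0.47 = 99.99
g^-0.25 = 9.81^-0.25 = 0.5650
(sin 45°)^0.33 = 0.7071^0.33 = 0.8919
D = 1.29 × 14.49 × 99.99 × 0.5650 × 0.8919 = 941.8 m

D ≈ 942 m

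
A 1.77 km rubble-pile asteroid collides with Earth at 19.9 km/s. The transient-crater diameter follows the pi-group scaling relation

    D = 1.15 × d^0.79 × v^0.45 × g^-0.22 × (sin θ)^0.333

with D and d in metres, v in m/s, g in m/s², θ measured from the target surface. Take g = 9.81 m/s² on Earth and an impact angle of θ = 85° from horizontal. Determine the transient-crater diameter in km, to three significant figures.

D ≈ 22.0 km

In SI units: d = 1770 m, v = 19900 m/s.
d^0.79 = 1770^0.79 = 368.0
v^0.45 = 19900^0.45 = 86.00
g^-0.22 = 9.81^-0.22 = 0.6051
(sin 85°)^0.333 = 0.9962^0.333 = 0.9987
D = 1.15 × 368.0 × 86.00 × 0.6051 × 0.9987 = 21994 m
   = 21.99 km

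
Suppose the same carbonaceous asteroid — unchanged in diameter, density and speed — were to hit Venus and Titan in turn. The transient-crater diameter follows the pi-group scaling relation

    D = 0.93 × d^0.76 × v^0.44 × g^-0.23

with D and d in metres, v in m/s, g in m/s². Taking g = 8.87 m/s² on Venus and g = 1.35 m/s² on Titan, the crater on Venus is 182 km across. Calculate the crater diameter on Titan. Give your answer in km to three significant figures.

D ≈ 281 km

All impactor-dependent factors cancel in the ratio, leaving D_Titan/D_Venus = (g_Titan/g_Venus)^-0.23.
(1.35/8.87)^-0.23 = 0.1522^-0.23 = 1.542
D_Titan = 1.542 × 182 km = 281 km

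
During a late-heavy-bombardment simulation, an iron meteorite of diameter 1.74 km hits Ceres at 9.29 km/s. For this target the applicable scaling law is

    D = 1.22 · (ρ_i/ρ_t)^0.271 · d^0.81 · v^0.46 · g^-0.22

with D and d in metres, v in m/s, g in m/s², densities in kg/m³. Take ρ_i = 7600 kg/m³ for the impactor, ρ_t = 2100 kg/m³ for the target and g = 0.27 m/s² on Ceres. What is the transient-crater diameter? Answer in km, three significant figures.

D ≈ 65.0 km

In SI units: d = 1740 m, v = 9290 m/s.
(ρ_i/ρ_t)^0.271 = (7600/2100)^0.271 = 1.417
d^0.81 = 1740^0.81 = 421.5
v^0.46 = 9290^0.46 = 66.88
g^-0.22 = 0.27^-0.22 = 1.334
D = 1.22 × 1.417 × 421.5 × 66.88 × 1.334 = 65010 m
   = 65.01 km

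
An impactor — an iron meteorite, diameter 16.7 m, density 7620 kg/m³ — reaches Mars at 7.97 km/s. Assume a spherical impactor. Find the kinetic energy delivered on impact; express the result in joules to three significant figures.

v = 7970 m/s.
Mass m = (π/6) ρ d³ = (π/6) × 7620 × (16.7)³ = 1.858 × 10^7 kg
E = ½ m v² = 0.5 × 1.858 × 10^7 × (7970)² = 5.901 × 10^14 J

E ≈ 5.90 × 10^14 J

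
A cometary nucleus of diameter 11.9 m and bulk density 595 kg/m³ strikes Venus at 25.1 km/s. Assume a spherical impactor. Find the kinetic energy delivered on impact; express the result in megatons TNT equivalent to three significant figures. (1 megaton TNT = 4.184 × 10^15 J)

v = 25100 m/s.
Mass m = (π/6) ρ d³ = (π/6) × 595 × (11.9)³ = 5.250 × 10^5 kg
E = ½ m v² = 0.5 × 5.250 × 10^5 × (25100)² = 1.654 × 10^14 J
   = 1.654 × 10^14 / 4.184×10^15 = 0.03953 Mt

E ≈ 0.0395 Mt TNT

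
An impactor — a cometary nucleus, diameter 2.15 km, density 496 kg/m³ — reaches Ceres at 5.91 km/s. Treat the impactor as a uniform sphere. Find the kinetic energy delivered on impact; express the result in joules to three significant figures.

d = 2150 m; v = 5910 m/s.
Mass m = (π/6) ρ d³ = (π/6) × 496 × (2150)³ = 2.581 × 10^12 kg
E = ½ m v² = 0.5 × 2.581 × 10^12 × (5910)² = 4.507 × 10^19 J

E ≈ 4.51 × 10^19 J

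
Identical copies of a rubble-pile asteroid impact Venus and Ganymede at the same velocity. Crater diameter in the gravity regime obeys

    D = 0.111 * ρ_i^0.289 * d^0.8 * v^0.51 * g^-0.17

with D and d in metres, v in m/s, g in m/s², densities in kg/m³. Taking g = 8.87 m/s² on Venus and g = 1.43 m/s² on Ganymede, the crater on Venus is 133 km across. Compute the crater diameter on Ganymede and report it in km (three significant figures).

D ≈ 181 km

All impactor-dependent factors cancel in the ratio, leaving D_Ganymede/D_Venus = (g_Ganymede/g_Venus)^-0.17.
(1.43/8.87)^-0.17 = 0.1612^-0.17 = 1.364
D_Ganymede = 1.364 × 133 km = 181 km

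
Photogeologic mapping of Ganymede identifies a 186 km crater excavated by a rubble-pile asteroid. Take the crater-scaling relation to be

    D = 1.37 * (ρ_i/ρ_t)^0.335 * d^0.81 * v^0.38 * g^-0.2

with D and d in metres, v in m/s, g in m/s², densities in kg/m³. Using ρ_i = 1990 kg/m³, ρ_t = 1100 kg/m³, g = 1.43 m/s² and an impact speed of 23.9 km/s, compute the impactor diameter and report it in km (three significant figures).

d ≈ 16.4 km

Rearranging for d: d = [D / (1.37 · (1990/1100)^0.335 · 23900^0.38 · 1.43^-0.2)]^(1/0.81).
D = 186000 m.
(1990/1100)^0.335 = 1.220
23900^0.38 = 46.11
1.43^-0.2 = 0.9310
Denominator = 1.37 × 1.220 × 46.11 × 0.9310 = 71.75
D / 71.75 = 186000 / 71.75 = 2592
d = 2592^(1/0.81) = 2592^1.2346 = 16386 m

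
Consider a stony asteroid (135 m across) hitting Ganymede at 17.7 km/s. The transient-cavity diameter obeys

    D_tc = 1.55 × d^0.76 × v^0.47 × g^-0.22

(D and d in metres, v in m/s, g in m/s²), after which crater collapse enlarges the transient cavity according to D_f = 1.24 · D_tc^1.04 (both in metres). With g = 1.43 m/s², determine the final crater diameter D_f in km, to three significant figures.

D_f ≈ 10.4 km

v = 17700 m/s.
d^0.76 = 135^0.76 = 41.60
v^0.47 = 17700^0.47 = 99.21
g^-0.22 = 1.43^-0.22 = 0.9243
D_tc = 1.55 × 41.60 × 99.21 × 0.9243 = 5913 m
D_f = 1.24 × (5913)^1.04 = 10378 m
     = 10.38 km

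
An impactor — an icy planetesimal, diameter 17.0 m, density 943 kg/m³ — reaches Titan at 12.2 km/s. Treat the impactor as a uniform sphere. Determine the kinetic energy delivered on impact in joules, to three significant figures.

E ≈ 1.81 × 10^14 J

v = 12200 m/s.
Mass m = (π/6) ρ d³ = (π/6) × 943 × (17)³ = 2.426 × 10^6 kg
E = ½ m v² = 0.5 × 2.426 × 10^6 × (12200)² = 1.805 × 10^14 J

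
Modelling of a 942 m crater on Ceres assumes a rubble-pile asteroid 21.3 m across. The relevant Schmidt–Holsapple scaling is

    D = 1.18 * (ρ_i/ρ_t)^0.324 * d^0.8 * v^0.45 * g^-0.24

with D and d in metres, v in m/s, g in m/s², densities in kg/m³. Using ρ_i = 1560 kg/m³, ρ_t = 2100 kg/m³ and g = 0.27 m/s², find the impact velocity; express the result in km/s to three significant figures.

v ≈ 7.54 km/s

Rearranging for v: v = [D / (1.18 · (1560/2100)^0.324 · 21.3^0.8 · 0.27^-0.24)]^(1/0.45).
(1560/2100)^0.324 = 0.9082
21.3^0.8 = 11.55
0.27^-0.24 = 1.369
Denominator = 1.18 × 0.9082 × 11.55 × 1.369 = 16.95
D / 16.95 = 942 / 16.95 = 55.58
v = 55.58^(1/0.45) = 55.58^2.2222 = 7543 m/s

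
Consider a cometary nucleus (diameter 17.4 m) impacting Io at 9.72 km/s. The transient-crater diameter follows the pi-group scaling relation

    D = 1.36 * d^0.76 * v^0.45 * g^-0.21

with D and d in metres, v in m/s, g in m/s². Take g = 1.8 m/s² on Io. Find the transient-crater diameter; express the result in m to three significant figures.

In SI units: v = 9720 m/s.
d^0.76 = 17.4^0.76 = 8.766
v^0.45 = 9720^0.45 = 62.29
g^-0.21 = 1.8^-0.21 = 0.8839
D = 1.36 × 8.766 × 62.29 × 0.8839 = 656.4 m

D ≈ 656 m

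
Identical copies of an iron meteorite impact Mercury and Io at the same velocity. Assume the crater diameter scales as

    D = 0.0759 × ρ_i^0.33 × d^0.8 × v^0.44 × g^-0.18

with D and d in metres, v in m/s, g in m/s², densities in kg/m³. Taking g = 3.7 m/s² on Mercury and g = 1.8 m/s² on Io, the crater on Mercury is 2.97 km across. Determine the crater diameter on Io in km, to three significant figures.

D ≈ 3.38 km

All impactor-dependent factors cancel in the ratio, leaving D_Io/D_Mercury = (g_Io/g_Mercury)^-0.18.
(1.8/3.7)^-0.18 = 0.4865^-0.18 = 1.138
D_Io = 1.138 × 2.97 km = 3.38 km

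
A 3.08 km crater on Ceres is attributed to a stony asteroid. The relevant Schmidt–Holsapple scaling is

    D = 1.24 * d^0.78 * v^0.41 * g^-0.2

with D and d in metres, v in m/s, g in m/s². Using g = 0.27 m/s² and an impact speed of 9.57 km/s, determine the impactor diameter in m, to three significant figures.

d ≈ 130 m

Rearranging for d: d = [D / (1.24 · 9570^0.41 · 0.27^-0.2)]^(1/0.78).
D = 3080 m.
9570^0.41 = 42.87
0.27^-0.2 = 1.299
Denominator = 1.24 × 42.87 × 1.299 = 69.05
D / 69.05 = 3080 / 69.05 = 44.61
d = 44.61^(1/0.78) = 44.61^1.2821 = 130.2 m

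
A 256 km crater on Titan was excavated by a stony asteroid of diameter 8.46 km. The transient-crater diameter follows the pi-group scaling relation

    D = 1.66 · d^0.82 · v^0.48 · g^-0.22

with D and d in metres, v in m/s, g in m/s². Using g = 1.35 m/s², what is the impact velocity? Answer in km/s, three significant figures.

v ≈ 14.4 km/s

Rearranging for v: v = [D / (1.66 · 8460^0.82 · 1.35^-0.22)]^(1/0.48).
D = 256000 m.
8460^0.82 = 1661
1.35^-0.22 = 0.9361
Denominator = 1.66 × 1661 × 0.9361 = 2581
D / 2581 = 256000 / 2581 = 99.19
v = 99.19^(1/0.48) = 99.19^2.0833 = 14429 m/s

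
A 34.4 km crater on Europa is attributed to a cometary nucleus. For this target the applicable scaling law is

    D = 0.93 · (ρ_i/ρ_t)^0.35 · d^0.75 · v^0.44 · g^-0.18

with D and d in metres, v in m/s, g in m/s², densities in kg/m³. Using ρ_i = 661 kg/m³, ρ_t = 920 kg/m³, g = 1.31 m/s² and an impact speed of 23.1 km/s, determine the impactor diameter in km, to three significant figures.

Rearranging for d: d = [D / (0.93 · (661/920)^0.35 · 23100^0.44 · 1.31^-0.18)]^(1/0.75).
D = 34400 m.
(661/920)^0.35 = 0.8907
23100^0.44 = 83.17
1.31^-0.18 = 0.9526
Denominator = 0.93 × 0.8907 × 83.17 × 0.9526 = 65.63
D / 65.63 = 34400 / 65.63 = 524.2
d = 524.2^(1/0.75) = 524.2^1.3333 = 4226 m

d ≈ 4.23 km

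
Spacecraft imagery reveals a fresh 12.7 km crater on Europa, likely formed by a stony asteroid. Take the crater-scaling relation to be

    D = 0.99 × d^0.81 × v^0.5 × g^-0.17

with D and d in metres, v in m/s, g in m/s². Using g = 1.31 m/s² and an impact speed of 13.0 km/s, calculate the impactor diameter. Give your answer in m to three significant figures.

Rearranging for d: d = [D / (0.99 · 13000^0.5 · 1.31^-0.17)]^(1/0.81).
D = 12700 m.
13000^0.5 = 114.0
1.31^-0.17 = 0.9551
Denominator = 0.99 × 114.0 × 0.9551 = 107.8
D / 107.8 = 12700 / 107.8 = 117.8
d = 117.8^(1/0.81) = 117.8^1.2346 = 360.6 m

d ≈ 361 m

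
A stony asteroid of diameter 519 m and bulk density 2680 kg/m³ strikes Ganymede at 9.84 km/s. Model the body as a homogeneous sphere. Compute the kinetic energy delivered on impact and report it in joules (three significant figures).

E ≈ 9.50 × 10^18 J

v = 9840 m/s.
Mass m = (π/6) ρ d³ = (π/6) × 2680 × (519)³ = 1.962 × 10^11 kg
E = ½ m v² = 0.5 × 1.962 × 10^11 × (9840)² = 9.499 × 10^18 J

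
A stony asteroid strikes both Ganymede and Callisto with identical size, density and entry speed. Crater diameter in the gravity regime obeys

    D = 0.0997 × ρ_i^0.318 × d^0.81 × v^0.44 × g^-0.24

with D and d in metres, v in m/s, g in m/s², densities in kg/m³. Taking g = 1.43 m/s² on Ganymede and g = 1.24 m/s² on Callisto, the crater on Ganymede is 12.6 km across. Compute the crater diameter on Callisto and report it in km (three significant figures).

All impactor-dependent factors cancel in the ratio, leaving D_Callisto/D_Ganymede = (g_Callisto/g_Ganymede)^-0.24.
(1.24/1.43)^-0.24 = 0.8671^-0.24 = 1.035
D_Callisto = 1.035 × 12.6 km = 13.0 km

D ≈ 13.0 km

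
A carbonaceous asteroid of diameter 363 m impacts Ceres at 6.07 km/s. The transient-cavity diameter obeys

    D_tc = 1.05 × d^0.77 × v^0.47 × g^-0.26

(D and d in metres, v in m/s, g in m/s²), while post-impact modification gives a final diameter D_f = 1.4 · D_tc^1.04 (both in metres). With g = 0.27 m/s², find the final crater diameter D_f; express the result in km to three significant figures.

v = 6070 m/s.
d^0.77 = 363^0.77 = 93.57
v^0.47 = 6070^0.47 = 59.99
g^-0.26 = 0.27^-0.26 = 1.406
D_tc = 1.05 × 93.57 × 59.99 × 1.406 = 8287 m
D_f = 1.4 × (8287)^1.04 = 16644 m
     = 16.64 km

D_f ≈ 16.6 km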